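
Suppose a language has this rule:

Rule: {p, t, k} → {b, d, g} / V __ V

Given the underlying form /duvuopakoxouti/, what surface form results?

duvuobagoxoudi

/p/ is a voiceless stop between vowels /o/ and /a/, so it voices to [b].
/k/ is a voiceless stop between vowels /a/ and /o/, so it voices to [g].
/t/ is a voiceless stop between vowels /u/ and /i/, so it voices to [d].
Surface form: [duvuobagoxoudi].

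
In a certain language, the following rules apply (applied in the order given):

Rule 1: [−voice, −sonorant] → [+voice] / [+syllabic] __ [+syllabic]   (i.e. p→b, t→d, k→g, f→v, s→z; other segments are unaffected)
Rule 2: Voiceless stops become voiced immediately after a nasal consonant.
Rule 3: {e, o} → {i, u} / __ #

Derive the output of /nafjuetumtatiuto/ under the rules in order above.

nafjuedumdadiudu

Rule 1 (intervocalic voicing): /t/ is a voiceless obstruent between vowels /e/ and /u/, so it voices to [d]. /t/ is a voiceless obstruent between vowels /a/ and /i/, so it voices to [d]. /t/ is a voiceless obstruent between vowels /u/ and /o/, so it voices to [d]. /nafjuetumtatiuto/ → nafjuedumtadiudo.
Rule 2 (post-nasal voicing): /t/ is a voiceless stop immediately after the nasal /m/, so it voices to [d]. /nafjuedumtadiudo/ → nafjuedumdadiudo.
Rule 3 (final vowel raising): /o/ is a mid vowel in word-final position, so it raises to [u]. /nafjuedumdadiudo/ → nafjuedumdadiudu.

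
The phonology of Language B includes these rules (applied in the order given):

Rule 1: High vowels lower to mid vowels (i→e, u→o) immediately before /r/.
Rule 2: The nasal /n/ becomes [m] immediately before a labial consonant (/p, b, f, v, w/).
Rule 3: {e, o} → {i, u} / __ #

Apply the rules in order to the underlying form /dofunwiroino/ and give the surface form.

Rule 1 (pre-rhotic lowering): /i/ is a high vowel immediately before /r/, so it lowers to [e]. /dofunwiroino/ → dofunweroino.
Rule 2 (nasal place assimilation): /n/ precedes the labial consonant /w/, so it assimilates in place to [m]. /dofunweroino/ → dofumweroino.
Rule 3 (final vowel raising): /o/ is a mid vowel in word-final position, so it raises to [u]. /dofumweroino/ → dofumweroinu.

dofumweroinu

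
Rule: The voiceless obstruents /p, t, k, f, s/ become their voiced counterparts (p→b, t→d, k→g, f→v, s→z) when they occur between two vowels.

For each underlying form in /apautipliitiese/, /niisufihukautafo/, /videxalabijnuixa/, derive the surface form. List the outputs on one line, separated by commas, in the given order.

abaudipliidieze, niizuvihugaudavo, videxalabijnuixa

/apautipliitiese/: /p/ is a voiceless obstruent between vowels /a/ and /a/, so it voices to [b]. /t/ is a voiceless obstruent between vowels /u/ and /i/, so it voices to [d]. /t/ is a voiceless obstruent between vowels /i/ and /i/, so it voices to [d]. /s/ is a voiceless obstruent between vowels /e/ and /e/, so it voices to [z]. → [abaudipliidieze].
/niisufihukautafo/: /s/ is a voiceless obstruent between vowels /i/ and /u/, so it voices to [z]. /f/ is a voiceless obstruent between vowels /u/ and /i/, so it voices to [v]. /k/ is a voiceless obstruent between vowels /u/ and /a/, so it voices to [g]. /t/ is a voiceless obstruent between vowels /u/ and /a/, so it voices to [d]. /f/ is a voiceless obstruent between vowels /a/ and /o/, so it voices to [v]. → [niizuvihugaudavo].
/videxalabijnuixa/: the rule's environment is not met; surfaces unchanged as [videxalabijnuixa].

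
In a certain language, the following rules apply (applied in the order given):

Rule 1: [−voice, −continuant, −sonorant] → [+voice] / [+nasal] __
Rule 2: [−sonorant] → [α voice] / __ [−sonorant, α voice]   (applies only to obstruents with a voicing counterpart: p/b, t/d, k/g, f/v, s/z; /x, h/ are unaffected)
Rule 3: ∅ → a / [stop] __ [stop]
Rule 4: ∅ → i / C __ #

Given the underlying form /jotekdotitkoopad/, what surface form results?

Rule 1 (post-nasal voicing): no segment meets the environment; /jotekdotitkoopad/ is unchanged.
Rule 2 (regressive voicing assimilation): /k/ precedes the voiced obstruent /d/, so it voices to [g] by assimilation. /jotekdotitkoopad/ → jotegdotitkoopad.
Rule 3 (stop-cluster a-epenthesis): /g/ and /d/ form a stop–stop cluster, so [a] is inserted between them. /t/ and /k/ form a stop–stop cluster, so [a] is inserted between them. /jotegdotitkoopad/ → jotegadotitakoopad.
Rule 4 (final i-epenthesis): the form ends in the consonant /d/, so [i] is inserted word-finally. /jotegadotitakoopad/ → jotegadotitakoopadi.

jotegadotitakoopadi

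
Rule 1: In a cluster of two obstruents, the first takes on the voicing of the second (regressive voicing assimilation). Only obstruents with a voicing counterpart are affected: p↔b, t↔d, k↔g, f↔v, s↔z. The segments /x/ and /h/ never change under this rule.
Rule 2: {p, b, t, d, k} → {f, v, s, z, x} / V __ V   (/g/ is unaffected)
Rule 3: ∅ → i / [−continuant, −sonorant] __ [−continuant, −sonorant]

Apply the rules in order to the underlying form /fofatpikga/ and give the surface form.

fofatipigiga

Rule 1 (regressive voicing assimilation): /k/ precedes the voiced obstruent /g/, so it voices to [g] by assimilation. /fofatpikga/ → fofatpigga.
Rule 2 (intervocalic spirantization): no segment meets the environment; /fofatpigga/ is unchanged.
Rule 3 (stop-cluster i-epenthesis): /t/ and /p/ form a stop–stop cluster, so [i] is inserted between them. /g/ and /g/ form a stop–stop cluster, so [i] is inserted between them. /fofatpigga/ → fofatipigiga.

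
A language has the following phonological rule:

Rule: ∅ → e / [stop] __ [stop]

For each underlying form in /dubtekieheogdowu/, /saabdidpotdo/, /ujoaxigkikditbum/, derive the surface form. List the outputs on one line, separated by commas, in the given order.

/dubtekieheogdowu/: /b/ and /t/ form a stop–stop cluster, so [e] is inserted between them. /g/ and /d/ form a stop–stop cluster, so [e] is inserted between them. → [dubetekieheogedowu].
/saabdidpotdo/: /b/ and /d/ form a stop–stop cluster, so [e] is inserted between them. /d/ and /p/ form a stop–stop cluster, so [e] is inserted between them. /t/ and /d/ form a stop–stop cluster, so [e] is inserted between them. → [saabedidepotedo].
/ujoaxigkikditbum/: /g/ and /k/ form a stop–stop cluster, so [e] is inserted between them. /k/ and /d/ form a stop–stop cluster, so [e] is inserted between them. /t/ and /b/ form a stop–stop cluster, so [e] is inserted between them. → [ujoaxigekikeditebum].

dubetekieheogedowu, saabedidepotedo, ujoaxigekikeditebum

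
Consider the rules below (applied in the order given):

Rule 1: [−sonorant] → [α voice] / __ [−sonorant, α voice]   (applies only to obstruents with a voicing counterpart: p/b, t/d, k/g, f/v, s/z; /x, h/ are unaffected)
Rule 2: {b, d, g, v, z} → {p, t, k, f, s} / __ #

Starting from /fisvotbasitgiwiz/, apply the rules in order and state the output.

fizvodbasidgiwis

Rule 1 (regressive voicing assimilation): /s/ precedes the voiced obstruent /v/, so it voices to [z] by assimilation. /t/ precedes the voiced obstruent /b/, so it voices to [d] by assimilation. /t/ precedes the voiced obstruent /g/, so it voices to [d] by assimilation. /fisvotbasitgiwiz/ → fizvodbasidgiwiz.
Rule 2 (final devoicing): /z/ is a voiced obstruent in word-final position, so it devoices to [s]. /fizvodbasidgiwiz/ → fizvodbasidgiwis.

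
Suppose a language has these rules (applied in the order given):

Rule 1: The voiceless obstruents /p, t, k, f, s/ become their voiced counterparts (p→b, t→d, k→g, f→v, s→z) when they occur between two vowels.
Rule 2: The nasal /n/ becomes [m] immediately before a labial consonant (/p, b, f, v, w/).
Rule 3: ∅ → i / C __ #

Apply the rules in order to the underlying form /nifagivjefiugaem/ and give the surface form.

Rule 1 (intervocalic voicing): /f/ is a voiceless obstruent between vowels /i/ and /a/, so it voices to [v]. /f/ is a voiceless obstruent between vowels /e/ and /i/, so it voices to [v]. /nifagivjefiugaem/ → nivagivjeviugaem.
Rule 2 (nasal place assimilation): no segment meets the environment; /nivagivjeviugaem/ is unchanged.
Rule 3 (final i-epenthesis): the form ends in the consonant /m/, so [i] is inserted word-finally. /nivagivjeviugaem/ → nivagivjeviugaemi.

nivagivjeviugaemi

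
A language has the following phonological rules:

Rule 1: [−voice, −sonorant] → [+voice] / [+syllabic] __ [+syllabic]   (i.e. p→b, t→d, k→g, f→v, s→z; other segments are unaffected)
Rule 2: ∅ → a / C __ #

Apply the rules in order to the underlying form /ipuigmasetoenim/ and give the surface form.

Rule 1 (intervocalic voicing): /p/ is a voiceless obstruent between vowels /i/ and /u/, so it voices to [b]. /s/ is a voiceless obstruent between vowels /a/ and /e/, so it voices to [z]. /t/ is a voiceless obstruent between vowels /e/ and /o/, so it voices to [d]. /ipuigmasetoenim/ → ibuigmazedoenim.
Rule 2 (final a-epenthesis): the form ends in the consonant /m/, so [a] is inserted word-finally. /ibuigmazedoenim/ → ibuigmazedoenima.

ibuigmazedoenima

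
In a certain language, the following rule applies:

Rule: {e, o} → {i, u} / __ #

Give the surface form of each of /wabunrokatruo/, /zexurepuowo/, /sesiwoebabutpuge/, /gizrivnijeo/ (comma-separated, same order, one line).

/wabunrokatruo/: /o/ is a mid vowel in word-final position, so it raises to [u]. → [wabunrokatruu].
/zexurepuowo/: /o/ is a mid vowel in word-final position, so it raises to [u]. → [zexurepuowu].
/sesiwoebabutpuge/: /e/ is a mid vowel in word-final position, so it raises to [i]. → [sesiwoebabutpugi].
/gizrivnijeo/: /o/ is a mid vowel in word-final position, so it raises to [u]. → [gizrivnijeu].

wabunrokatruu, zexurepuowu, sesiwoebabutpugi, gizrivnijeu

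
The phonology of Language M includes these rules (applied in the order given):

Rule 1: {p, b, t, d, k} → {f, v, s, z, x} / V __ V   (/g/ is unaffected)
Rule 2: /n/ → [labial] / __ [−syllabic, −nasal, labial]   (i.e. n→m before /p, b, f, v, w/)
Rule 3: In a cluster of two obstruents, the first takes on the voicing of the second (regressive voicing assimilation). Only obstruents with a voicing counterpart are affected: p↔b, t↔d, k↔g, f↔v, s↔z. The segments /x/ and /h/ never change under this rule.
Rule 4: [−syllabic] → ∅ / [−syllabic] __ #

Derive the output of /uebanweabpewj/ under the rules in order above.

uevamweappew

Rule 1 (intervocalic spirantization): /b/ is a stop between vowels /e/ and /a/, so it spirantizes to the fricative [v]. /uebanweabpewj/ → uevanweabpewj.
Rule 2 (nasal place assimilation): /n/ precedes the labial consonant /w/, so it assimilates in place to [m]. /uevanweabpewj/ → uevamweabpewj.
Rule 3 (regressive voicing assimilation): /b/ precedes the voiceless obstruent /p/, so it devoices to [p] by assimilation. /uevamweabpewj/ → uevamweappewj.
Rule 4 (final cluster simplification): /j/ is the second consonant of a word-final cluster /wj/, so it deletes. /uevamweappewj/ → uevamweappew.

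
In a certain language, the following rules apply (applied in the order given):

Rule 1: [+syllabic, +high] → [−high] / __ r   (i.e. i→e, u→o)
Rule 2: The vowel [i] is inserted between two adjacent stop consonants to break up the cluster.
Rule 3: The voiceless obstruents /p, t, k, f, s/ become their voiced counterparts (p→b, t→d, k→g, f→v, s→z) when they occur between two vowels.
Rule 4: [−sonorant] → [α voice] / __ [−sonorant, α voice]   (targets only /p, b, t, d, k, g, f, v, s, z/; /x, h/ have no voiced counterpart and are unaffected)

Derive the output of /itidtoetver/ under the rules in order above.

Rule 1 (pre-rhotic lowering): no segment meets the environment; /itidtoetver/ is unchanged.
Rule 2 (stop-cluster i-epenthesis): /d/ and /t/ form a stop–stop cluster, so [i] is inserted between them. /itidtoetver/ → itiditoetver.
Rule 3 (intervocalic voicing): /t/ is a voiceless obstruent between vowels /i/ and /i/, so it voices to [d]. /t/ is a voiceless obstruent between vowels /i/ and /o/, so it voices to [d]. /itiditoetver/ → idididoetver.
Rule 4 (regressive voicing assimilation): /t/ precedes the voiced obstruent /v/, so it voices to [d] by assimilation. /idididoetver/ → idididoedver.

idididoedver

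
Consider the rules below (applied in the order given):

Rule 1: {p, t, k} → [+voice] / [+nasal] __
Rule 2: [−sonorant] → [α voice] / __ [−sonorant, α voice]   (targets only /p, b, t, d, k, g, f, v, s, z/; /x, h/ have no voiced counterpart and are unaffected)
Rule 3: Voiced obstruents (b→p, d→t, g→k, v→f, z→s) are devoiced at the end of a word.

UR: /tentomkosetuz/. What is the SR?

tendomgosetus

Rule 1 (post-nasal voicing): /t/ is a voiceless stop immediately after the nasal /n/, so it voices to [d]. /k/ is a voiceless stop immediately after the nasal /m/, so it voices to [g]. /tentomkosetuz/ → tendomgosetuz.
Rule 2 (regressive voicing assimilation): no segment meets the environment; /tendomgosetuz/ is unchanged.
Rule 3 (final devoicing): /z/ is a voiced obstruent in word-final position, so it devoices to [s]. /tendomgosetuz/ → tendomgosetus.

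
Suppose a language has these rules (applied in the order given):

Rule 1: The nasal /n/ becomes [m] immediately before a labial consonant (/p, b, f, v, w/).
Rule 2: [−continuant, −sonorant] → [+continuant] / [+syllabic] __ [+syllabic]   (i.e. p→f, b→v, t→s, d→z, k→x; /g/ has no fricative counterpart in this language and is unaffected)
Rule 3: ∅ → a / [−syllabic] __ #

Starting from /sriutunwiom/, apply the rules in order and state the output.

Rule 1 (nasal place assimilation): /n/ precedes the labial consonant /w/, so it assimilates in place to [m]. /sriutunwiom/ → sriutumwiom.
Rule 2 (intervocalic spirantization): /t/ is a stop between vowels /u/ and /u/, so it spirantizes to the fricative [s]. /sriutumwiom/ → sriusumwiom.
Rule 3 (final a-epenthesis): the form ends in the consonant /m/, so [a] is inserted word-finally. /sriusumwiom/ → sriusumwioma.

sriusumwioma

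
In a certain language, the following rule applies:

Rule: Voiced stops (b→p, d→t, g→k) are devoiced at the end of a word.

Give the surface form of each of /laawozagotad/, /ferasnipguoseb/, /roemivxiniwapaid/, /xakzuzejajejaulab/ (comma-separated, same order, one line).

laawozagotat, ferasnipguosep, roemivxiniwapait, xakzuzejajejaulap

/laawozagotad/: /d/ is a voiced stop in word-final position, so it devoices to [t]. → [laawozagotat].
/ferasnipguoseb/: /b/ is a voiced stop in word-final position, so it devoices to [p]. → [ferasnipguosep].
/roemivxiniwapaid/: /d/ is a voiced stop in word-final position, so it devoices to [t]. → [roemivxiniwapait].
/xakzuzejajejaulab/: /b/ is a voiced stop in word-final position, so it devoices to [p]. → [xakzuzejajejaulap].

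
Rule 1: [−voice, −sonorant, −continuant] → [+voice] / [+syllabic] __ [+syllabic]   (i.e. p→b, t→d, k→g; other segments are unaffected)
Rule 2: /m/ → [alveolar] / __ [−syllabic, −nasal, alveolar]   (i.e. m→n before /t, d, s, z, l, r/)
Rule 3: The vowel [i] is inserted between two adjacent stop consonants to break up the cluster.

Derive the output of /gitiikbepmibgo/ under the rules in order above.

Rule 1 (intervocalic voicing): /t/ is a voiceless stop between vowels /i/ and /i/, so it voices to [d]. /gitiikbepmibgo/ → gidiikbepmibgo.
Rule 2 (nasal place assimilation): no segment meets the environment; /gidiikbepmibgo/ is unchanged.
Rule 3 (stop-cluster i-epenthesis): /k/ and /b/ form a stop–stop cluster, so [i] is inserted between them. /b/ and /g/ form a stop–stop cluster, so [i] is inserted between them. /gidiikbepmibgo/ → gidiikibepmibigo.

gidiikibepmibigo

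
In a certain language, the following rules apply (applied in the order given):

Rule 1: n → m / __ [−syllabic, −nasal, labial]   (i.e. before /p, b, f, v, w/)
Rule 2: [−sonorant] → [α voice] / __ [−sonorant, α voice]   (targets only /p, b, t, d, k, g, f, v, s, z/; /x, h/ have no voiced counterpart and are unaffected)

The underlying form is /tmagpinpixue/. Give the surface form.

tmakpimpixue

Rule 1 (nasal place assimilation): /n/ precedes the labial consonant /p/, so it assimilates in place to [m]. /tmagpinpixue/ → tmagpimpixue.
Rule 2 (regressive voicing assimilation): /g/ precedes the voiceless obstruent /p/, so it devoices to [k] by assimilation. /tmagpimpixue/ → tmakpimpixue.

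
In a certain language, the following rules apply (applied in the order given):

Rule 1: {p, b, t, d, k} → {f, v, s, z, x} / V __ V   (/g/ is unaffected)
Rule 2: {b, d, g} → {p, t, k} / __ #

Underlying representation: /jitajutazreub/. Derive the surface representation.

Rule 1 (intervocalic spirantization): /t/ is a stop between vowels /i/ and /a/, so it spirantizes to the fricative [s]. /t/ is a stop between vowels /u/ and /a/, so it spirantizes to the fricative [s]. /jitajutazreub/ → jisajusazreub.
Rule 2 (final devoicing): /b/ is a voiced stop in word-final position, so it devoices to [p]. /jisajusazreub/ → jisajusazreup.

jisajusazreup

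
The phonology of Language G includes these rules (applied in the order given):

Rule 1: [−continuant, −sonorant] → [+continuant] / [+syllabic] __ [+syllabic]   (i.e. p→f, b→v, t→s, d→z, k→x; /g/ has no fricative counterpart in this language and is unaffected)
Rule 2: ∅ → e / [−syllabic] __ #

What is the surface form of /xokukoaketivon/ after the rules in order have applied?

xoxuxoaxesivone

Rule 1 (intervocalic spirantization): /k/ is a stop between vowels /o/ and /u/, so it spirantizes to the fricative [x]. /k/ is a stop between vowels /u/ and /o/, so it spirantizes to the fricative [x]. /k/ is a stop between vowels /a/ and /e/, so it spirantizes to the fricative [x]. /t/ is a stop between vowels /e/ and /i/, so it spirantizes to the fricative [s]. /xokukoaketivon/ → xoxuxoaxesivon.
Rule 2 (final e-epenthesis): the form ends in the consonant /n/, so [e] is inserted word-finally. /xoxuxoaxesivon/ → xoxuxoaxesivone.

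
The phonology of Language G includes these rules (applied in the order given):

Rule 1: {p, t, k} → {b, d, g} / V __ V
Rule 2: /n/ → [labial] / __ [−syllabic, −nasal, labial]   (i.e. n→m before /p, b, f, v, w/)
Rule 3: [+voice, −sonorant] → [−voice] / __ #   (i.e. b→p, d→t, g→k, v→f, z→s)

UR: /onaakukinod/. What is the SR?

onaaguginot

Rule 1 (intervocalic voicing): /k/ is a voiceless stop between vowels /a/ and /u/, so it voices to [g]. /k/ is a voiceless stop between vowels /u/ and /i/, so it voices to [g]. /onaakukinod/ → onaaguginod.
Rule 2 (nasal place assimilation): no segment meets the environment; /onaaguginod/ is unchanged.
Rule 3 (final devoicing): /d/ is a voiced obstruent in word-final position, so it devoices to [t]. /onaaguginod/ → onaaguginot.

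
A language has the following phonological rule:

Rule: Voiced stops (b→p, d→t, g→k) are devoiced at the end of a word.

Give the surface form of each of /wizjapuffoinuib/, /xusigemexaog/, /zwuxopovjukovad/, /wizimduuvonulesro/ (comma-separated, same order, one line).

/wizjapuffoinuib/: /b/ is a voiced stop in word-final position, so it devoices to [p]. → [wizjapuffoinuip].
/xusigemexaog/: /g/ is a voiced stop in word-final position, so it devoices to [k]. → [xusigemexaok].
/zwuxopovjukovad/: /d/ is a voiced stop in word-final position, so it devoices to [t]. → [zwuxopovjukovat].
/wizimduuvonulesro/: the rule's environment is not met; surfaces unchanged as [wizimduuvonulesro].

wizjapuffoinuip, xusigemexaok, zwuxopovjukovat, wizimduuvonulesro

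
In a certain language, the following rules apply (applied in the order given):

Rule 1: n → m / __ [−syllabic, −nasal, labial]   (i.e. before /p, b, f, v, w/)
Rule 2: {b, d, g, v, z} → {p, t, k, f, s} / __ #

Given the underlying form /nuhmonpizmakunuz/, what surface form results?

Rule 1 (nasal place assimilation): /n/ precedes the labial consonant /p/, so it assimilates in place to [m]. /nuhmonpizmakunuz/ → nuhmompizmakunuz.
Rule 2 (final devoicing): /z/ is a voiced obstruent in word-final position, so it devoices to [s]. /nuhmompizmakunuz/ → nuhmompizmakunus.

nuhmompizmakunus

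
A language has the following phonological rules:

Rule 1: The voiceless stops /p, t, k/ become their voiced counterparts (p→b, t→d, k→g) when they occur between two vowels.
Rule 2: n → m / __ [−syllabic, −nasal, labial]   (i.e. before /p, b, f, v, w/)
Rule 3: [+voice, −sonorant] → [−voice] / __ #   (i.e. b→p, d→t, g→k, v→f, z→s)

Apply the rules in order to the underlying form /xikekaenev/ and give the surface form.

Rule 1 (intervocalic voicing): /k/ is a voiceless stop between vowels /i/ and /e/, so it voices to [g]. /k/ is a voiceless stop between vowels /e/ and /a/, so it voices to [g]. /xikekaenev/ → xigegaenev.
Rule 2 (nasal place assimilation): no segment meets the environment; /xigegaenev/ is unchanged.
Rule 3 (final devoicing): /v/ is a voiced obstruent in word-final position, so it devoices to [f]. /xigegaenev/ → xigegaenef.

xigegaenef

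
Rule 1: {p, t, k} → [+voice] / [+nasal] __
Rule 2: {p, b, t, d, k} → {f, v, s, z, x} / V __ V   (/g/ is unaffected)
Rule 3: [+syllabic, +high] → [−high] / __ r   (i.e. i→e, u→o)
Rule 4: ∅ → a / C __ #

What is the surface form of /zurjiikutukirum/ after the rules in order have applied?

zorjiixusuxeruma

Rule 1 (post-nasal voicing): no segment meets the environment; /zurjiikutukirum/ is unchanged.
Rule 2 (intervocalic spirantization): /k/ is a stop between vowels /i/ and /u/, so it spirantizes to the fricative [x]. /t/ is a stop between vowels /u/ and /u/, so it spirantizes to the fricative [s]. /k/ is a stop between vowels /u/ and /i/, so it spirantizes to the fricative [x]. /zurjiikutukirum/ → zurjiixusuxirum.
Rule 3 (pre-rhotic lowering): /u/ is a high vowel immediately before /r/, so it lowers to [o]. /i/ is a high vowel immediately before /r/, so it lowers to [e]. /zurjiixusuxirum/ → zorjiixusuxerum.
Rule 4 (final a-epenthesis): the form ends in the consonant /m/, so [a] is inserted word-finally. /zorjiixusuxerum/ → zorjiixusuxeruma.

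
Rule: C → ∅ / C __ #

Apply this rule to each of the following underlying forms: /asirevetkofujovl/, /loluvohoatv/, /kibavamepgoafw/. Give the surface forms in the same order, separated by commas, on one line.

/asirevetkofujovl/: /l/ is the second consonant of a word-final cluster /vl/, so it deletes. → [asirevetkofujov].
/loluvohoatv/: /v/ is the second consonant of a word-final cluster /tv/, so it deletes. → [loluvohoat].
/kibavamepgoafw/: /w/ is the second consonant of a word-final cluster /fw/, so it deletes. → [kibavamepgoaf].

asirevetkofujov, loluvohoat, kibavamepgoaf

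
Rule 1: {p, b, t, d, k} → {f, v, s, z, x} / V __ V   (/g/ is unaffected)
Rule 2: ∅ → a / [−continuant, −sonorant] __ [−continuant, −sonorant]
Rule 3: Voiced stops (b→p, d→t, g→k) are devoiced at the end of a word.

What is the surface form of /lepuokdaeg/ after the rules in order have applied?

lefuokadaek

Rule 1 (intervocalic spirantization): /p/ is a stop between vowels /e/ and /u/, so it spirantizes to the fricative [f]. /lepuokdaeg/ → lefuokdaeg.
Rule 2 (stop-cluster a-epenthesis): /k/ and /d/ form a stop–stop cluster, so [a] is inserted between them. /lefuokdaeg/ → lefuokadaeg.
Rule 3 (final devoicing): /g/ is a voiced stop in word-final position, so it devoices to [k]. /lefuokadaeg/ → lefuokadaek.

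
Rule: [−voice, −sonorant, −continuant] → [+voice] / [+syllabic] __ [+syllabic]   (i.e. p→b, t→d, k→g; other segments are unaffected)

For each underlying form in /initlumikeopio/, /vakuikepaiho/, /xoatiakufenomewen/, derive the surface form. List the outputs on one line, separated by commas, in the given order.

/initlumikeopio/: /k/ is a voiceless stop between vowels /i/ and /e/, so it voices to [g]. /p/ is a voiceless stop between vowels /o/ and /i/, so it voices to [b]. → [initlumigeobio].
/vakuikepaiho/: /k/ is a voiceless stop between vowels /a/ and /u/, so it voices to [g]. /k/ is a voiceless stop between vowels /i/ and /e/, so it voices to [g]. /p/ is a voiceless stop between vowels /e/ and /a/, so it voices to [b]. → [vaguigebaiho].
/xoatiakufenomewen/: /t/ is a voiceless stop between vowels /a/ and /i/, so it voices to [d]. /k/ is a voiceless stop between vowels /a/ and /u/, so it voices to [g]. → [xoadiagufenomewen].

initlumigeobio, vaguigebaiho, xoadiagufenomewen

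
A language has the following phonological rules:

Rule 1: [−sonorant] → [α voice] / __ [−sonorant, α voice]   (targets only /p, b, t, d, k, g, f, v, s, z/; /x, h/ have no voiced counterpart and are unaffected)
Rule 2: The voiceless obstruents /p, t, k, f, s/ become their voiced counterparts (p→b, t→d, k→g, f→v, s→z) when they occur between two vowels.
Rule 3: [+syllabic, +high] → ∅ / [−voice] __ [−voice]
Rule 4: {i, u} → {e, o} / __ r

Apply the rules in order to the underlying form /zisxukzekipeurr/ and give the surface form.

Rule 1 (regressive voicing assimilation): /k/ precedes the voiced obstruent /z/, so it voices to [g] by assimilation. /zisxukzekipeurr/ → zisxugzekipeurr.
Rule 2 (intervocalic voicing): /k/ is a voiceless obstruent between vowels /e/ and /i/, so it voices to [g]. /p/ is a voiceless obstruent between vowels /i/ and /e/, so it voices to [b]. /zisxugzekipeurr/ → zisxugzegibeurr.
Rule 3 (high vowel syncope): no segment meets the environment; /zisxugzegibeurr/ is unchanged.
Rule 4 (pre-rhotic lowering): /u/ is a high vowel immediately before /r/, so it lowers to [o]. /zisxugzegibeurr/ → zisxugzegibeorr.

zisxugzegibeorr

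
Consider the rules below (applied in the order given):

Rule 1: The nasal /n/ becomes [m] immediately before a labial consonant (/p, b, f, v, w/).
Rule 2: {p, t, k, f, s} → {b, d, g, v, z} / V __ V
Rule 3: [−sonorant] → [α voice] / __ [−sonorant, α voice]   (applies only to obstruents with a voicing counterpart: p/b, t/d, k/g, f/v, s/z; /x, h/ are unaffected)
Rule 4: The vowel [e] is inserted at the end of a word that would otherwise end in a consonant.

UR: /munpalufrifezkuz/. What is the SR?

mumpalufriveskuze

Rule 1 (nasal place assimilation): /n/ precedes the labial consonant /p/, so it assimilates in place to [m]. /munpalufrifezkuz/ → mumpalufrifezkuz.
Rule 2 (intervocalic voicing): /f/ is a voiceless obstruent between vowels /i/ and /e/, so it voices to [v]. /mumpalufrifezkuz/ → mumpalufrivezkuz.
Rule 3 (regressive voicing assimilation): /z/ precedes the voiceless obstruent /k/, so it devoices to [s] by assimilation. /mumpalufrivezkuz/ → mumpalufriveskuz.
Rule 4 (final e-epenthesis): the form ends in the consonant /z/, so [e] is inserted word-finally. /mumpalufriveskuz/ → mumpalufriveskuze.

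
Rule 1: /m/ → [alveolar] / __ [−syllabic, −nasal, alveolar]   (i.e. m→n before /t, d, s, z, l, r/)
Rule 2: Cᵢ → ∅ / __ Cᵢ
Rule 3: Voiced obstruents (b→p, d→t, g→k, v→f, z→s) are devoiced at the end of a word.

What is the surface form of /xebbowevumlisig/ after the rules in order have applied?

Rule 1 (nasal place assimilation): /m/ precedes the alveolar consonant /l/, so it assimilates in place to [n]. /xebbowevumlisig/ → xebbowevunlisig.
Rule 2 (degemination): /bb/ is a geminate; the first /b/ deletes. /xebbowevunlisig/ → xebowevunlisig.
Rule 3 (final devoicing): /g/ is a voiced obstruent in word-final position, so it devoices to [k]. /xebowevunlisig/ → xebowevunlisik.

xebowevunlisik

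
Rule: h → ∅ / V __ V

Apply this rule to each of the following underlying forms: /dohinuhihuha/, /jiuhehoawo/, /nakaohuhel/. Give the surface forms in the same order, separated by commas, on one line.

/dohinuhihuha/: /h/ occurs between vowels /o/ and /i/, so it deletes. /h/ occurs between vowels /u/ and /i/, so it deletes. /h/ occurs between vowels /i/ and /u/, so it deletes. /h/ occurs between vowels /u/ and /a/, so it deletes. → [doinuiua].
/jiuhehoawo/: /h/ occurs between vowels /u/ and /e/, so it deletes. /h/ occurs between vowels /e/ and /o/, so it deletes. → [jiueoawo].
/nakaohuhel/: /h/ occurs between vowels /o/ and /u/, so it deletes. /h/ occurs between vowels /u/ and /e/, so it deletes. → [nakaouel].

doinuiua, jiueoawo, nakaouel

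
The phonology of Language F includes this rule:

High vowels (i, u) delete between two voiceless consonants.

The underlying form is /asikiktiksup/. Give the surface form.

askktksp

/i/ is a high vowel flanked by voiceless consonants /s/ and /k/, so it deletes.
/i/ is a high vowel flanked by voiceless consonants /k/ and /k/, so it deletes.
/i/ is a high vowel flanked by voiceless consonants /t/ and /k/, so it deletes.
/u/ is a high vowel flanked by voiceless consonants /s/ and /p/, so it deletes.
Surface form: [askktksp].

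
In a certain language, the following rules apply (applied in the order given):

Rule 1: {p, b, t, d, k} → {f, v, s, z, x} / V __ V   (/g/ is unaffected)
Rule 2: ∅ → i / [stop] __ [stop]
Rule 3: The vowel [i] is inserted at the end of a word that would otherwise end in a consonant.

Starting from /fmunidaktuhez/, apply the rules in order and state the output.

Rule 1 (intervocalic spirantization): /d/ is a stop between vowels /i/ and /a/, so it spirantizes to the fricative [z]. /fmunidaktuhez/ → fmunizaktuhez.
Rule 2 (stop-cluster i-epenthesis): /k/ and /t/ form a stop–stop cluster, so [i] is inserted between them. /fmunizaktuhez/ → fmunizakituhez.
Rule 3 (final i-epenthesis): the form ends in the consonant /z/, so [i] is inserted word-finally. /fmunizakituhez/ → fmunizakituhezi.

fmunizakituhezi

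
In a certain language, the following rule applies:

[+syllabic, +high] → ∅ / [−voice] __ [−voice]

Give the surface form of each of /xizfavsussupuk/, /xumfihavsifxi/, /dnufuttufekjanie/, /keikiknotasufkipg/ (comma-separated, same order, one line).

/xizfavsussupuk/: /u/ is a high vowel flanked by voiceless consonants /s/ and /s/, so it deletes. /u/ is a high vowel flanked by voiceless consonants /s/ and /p/, so it deletes. /u/ is a high vowel flanked by voiceless consonants /p/ and /k/, so it deletes. → [xizfavssspk].
/xumfihavsifxi/: /i/ is a high vowel flanked by voiceless consonants /f/ and /h/, so it deletes. /i/ is a high vowel flanked by voiceless consonants /s/ and /f/, so it deletes. → [xumfhavsfxi].
/dnufuttufekjanie/: /u/ is a high vowel flanked by voiceless consonants /f/ and /t/, so it deletes. /u/ is a high vowel flanked by voiceless consonants /t/ and /f/, so it deletes. → [dnufttfekjanie].
/keikiknotasufkipg/: /i/ is a high vowel flanked by voiceless consonants /k/ and /k/, so it deletes. /u/ is a high vowel flanked by voiceless consonants /s/ and /f/, so it deletes. /i/ is a high vowel flanked by voiceless consonants /k/ and /p/, so it deletes. → [keikknotasfkpg].

xizfavssspk, xumfhavsfxi, dnufttfekjanie, keikknotasfkpg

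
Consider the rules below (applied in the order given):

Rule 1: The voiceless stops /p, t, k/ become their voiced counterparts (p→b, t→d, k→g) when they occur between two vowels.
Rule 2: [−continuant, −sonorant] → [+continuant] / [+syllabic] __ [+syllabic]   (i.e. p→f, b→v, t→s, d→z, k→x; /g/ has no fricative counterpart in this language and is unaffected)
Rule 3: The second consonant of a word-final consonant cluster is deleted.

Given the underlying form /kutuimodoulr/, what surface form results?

kuzuimozoul

Rule 1 (intervocalic voicing): /t/ is a voiceless stop between vowels /u/ and /u/, so it voices to [d]. /kutuimodoulr/ → kuduimodoulr.
Rule 2 (intervocalic spirantization): /d/ is a stop between vowels /u/ and /u/, so it spirantizes to the fricative [z]. /d/ is a stop between vowels /o/ and /o/, so it spirantizes to the fricative [z]. /kuduimodoulr/ → kuzuimozoulr.
Rule 3 (final cluster simplification): /r/ is the second consonant of a word-final cluster /lr/, so it deletes. /kuzuimozoulr/ → kuzuimozoul.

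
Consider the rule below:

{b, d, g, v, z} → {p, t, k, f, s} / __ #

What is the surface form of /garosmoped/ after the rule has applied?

/d/ is a voiced obstruent in word-final position, so it devoices to [t].
The other instance of /g/ does not occur in the required environment and remains unchanged.
Surface form: [garosmopet].

garosmopet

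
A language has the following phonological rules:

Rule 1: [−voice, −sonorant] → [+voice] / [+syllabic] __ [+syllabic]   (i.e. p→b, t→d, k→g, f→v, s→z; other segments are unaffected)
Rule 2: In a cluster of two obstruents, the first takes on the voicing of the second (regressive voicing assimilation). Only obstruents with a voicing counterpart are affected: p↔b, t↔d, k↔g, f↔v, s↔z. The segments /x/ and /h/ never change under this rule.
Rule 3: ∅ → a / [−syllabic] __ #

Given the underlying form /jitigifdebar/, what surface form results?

Rule 1 (intervocalic voicing): /t/ is a voiceless obstruent between vowels /i/ and /i/, so it voices to [d]. /jitigifdebar/ → jidigifdebar.
Rule 2 (regressive voicing assimilation): /f/ precedes the voiced obstruent /d/, so it voices to [v] by assimilation. /jidigifdebar/ → jidigivdebar.
Rule 3 (final a-epenthesis): the form ends in the consonant /r/, so [a] is inserted word-finally. /jidigivdebar/ → jidigivdebara.

jidigivdebara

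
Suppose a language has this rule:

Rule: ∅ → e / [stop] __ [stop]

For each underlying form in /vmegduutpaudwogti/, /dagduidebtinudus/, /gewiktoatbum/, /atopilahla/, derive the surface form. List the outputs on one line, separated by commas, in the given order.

vmegeduutepaudwogeti, dageduidebetinudus, gewiketoatebum, atopilahla

/vmegduutpaudwogti/: /g/ and /d/ form a stop–stop cluster, so [e] is inserted between them. /t/ and /p/ form a stop–stop cluster, so [e] is inserted between them. /g/ and /t/ form a stop–stop cluster, so [e] is inserted between them. → [vmegeduutepaudwogeti].
/dagduidebtinudus/: /g/ and /d/ form a stop–stop cluster, so [e] is inserted between them. /b/ and /t/ form a stop–stop cluster, so [e] is inserted between them. → [dageduidebetinudus].
/gewiktoatbum/: /k/ and /t/ form a stop–stop cluster, so [e] is inserted between them. /t/ and /b/ form a stop–stop cluster, so [e] is inserted between them. → [gewiketoatebum].
/atopilahla/: the rule's environment is not met; surfaces unchanged as [atopilahla].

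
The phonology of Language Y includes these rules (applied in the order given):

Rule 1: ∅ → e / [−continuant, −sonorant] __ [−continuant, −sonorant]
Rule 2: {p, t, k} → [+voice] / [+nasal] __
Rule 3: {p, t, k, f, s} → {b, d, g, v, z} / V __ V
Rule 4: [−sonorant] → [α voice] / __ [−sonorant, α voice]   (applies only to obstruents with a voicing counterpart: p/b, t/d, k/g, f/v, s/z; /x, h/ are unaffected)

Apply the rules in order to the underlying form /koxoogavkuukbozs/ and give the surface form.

Rule 1 (stop-cluster e-epenthesis): /k/ and /b/ form a stop–stop cluster, so [e] is inserted between them. /koxoogavkuukbozs/ → koxoogavkuukebozs.
Rule 2 (post-nasal voicing): no segment meets the environment; /koxoogavkuukebozs/ is unchanged.
Rule 3 (intervocalic voicing): /k/ is a voiceless obstruent between vowels /u/ and /e/, so it voices to [g]. /koxoogavkuukebozs/ → koxoogavkuugebozs.
Rule 4 (regressive voicing assimilation): /v/ precedes the voiceless obstruent /k/, so it devoices to [f] by assimilation. /z/ precedes the voiceless obstruent /s/, so it devoices to [s] by assimilation. /koxoogavkuugebozs/ → koxoogafkuugeboss.

koxoogafkuugeboss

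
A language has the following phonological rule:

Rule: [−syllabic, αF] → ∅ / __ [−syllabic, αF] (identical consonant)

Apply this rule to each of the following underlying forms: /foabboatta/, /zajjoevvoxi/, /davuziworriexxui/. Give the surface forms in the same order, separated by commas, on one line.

foaboata, zajoevoxi, davuziworiexui

/foabboatta/: /bb/ is a geminate; the first /b/ deletes. /tt/ is a geminate; the first /t/ deletes. → [foaboata].
/zajjoevvoxi/: /jj/ is a geminate; the first /j/ deletes. /vv/ is a geminate; the first /v/ deletes. → [zajoevoxi].
/davuziworriexxui/: /rr/ is a geminate; the first /r/ deletes. /xx/ is a geminate; the first /x/ deletes. → [davuziworiexui].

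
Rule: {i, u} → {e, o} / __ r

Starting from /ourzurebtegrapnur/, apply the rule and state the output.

oorzorebtegrapnor

/u/ is a high vowel immediately before /r/, so it lowers to [o].
/u/ is a high vowel immediately before /r/, so it lowers to [o].
/u/ is a high vowel immediately before /r/, so it lowers to [o].
Surface form: [oorzorebtegrapnor].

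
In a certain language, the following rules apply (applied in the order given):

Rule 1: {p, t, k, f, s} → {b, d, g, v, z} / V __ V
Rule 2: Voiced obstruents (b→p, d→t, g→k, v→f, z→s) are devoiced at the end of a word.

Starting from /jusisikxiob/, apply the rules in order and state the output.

Rule 1 (intervocalic voicing): /s/ is a voiceless obstruent between vowels /u/ and /i/, so it voices to [z]. /s/ is a voiceless obstruent between vowels /i/ and /i/, so it voices to [z]. /jusisikxiob/ → juzizikxiob.
Rule 2 (final devoicing): /b/ is a voiced obstruent in word-final position, so it devoices to [p]. /juzizikxiob/ → juzizikxiop.

juzizikxiop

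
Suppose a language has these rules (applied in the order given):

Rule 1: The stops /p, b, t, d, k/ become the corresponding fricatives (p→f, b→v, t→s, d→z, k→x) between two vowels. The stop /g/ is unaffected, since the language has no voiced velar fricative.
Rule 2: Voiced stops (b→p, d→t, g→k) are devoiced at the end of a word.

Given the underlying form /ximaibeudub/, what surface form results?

ximaiveuzup

Rule 1 (intervocalic spirantization): /b/ is a stop between vowels /i/ and /e/, so it spirantizes to the fricative [v]. /d/ is a stop between vowels /u/ and /u/, so it spirantizes to the fricative [z]. /ximaibeudub/ → ximaiveuzub.
Rule 2 (final devoicing): /b/ is a voiced stop in word-final position, so it devoices to [p]. /ximaiveuzub/ → ximaiveuzup.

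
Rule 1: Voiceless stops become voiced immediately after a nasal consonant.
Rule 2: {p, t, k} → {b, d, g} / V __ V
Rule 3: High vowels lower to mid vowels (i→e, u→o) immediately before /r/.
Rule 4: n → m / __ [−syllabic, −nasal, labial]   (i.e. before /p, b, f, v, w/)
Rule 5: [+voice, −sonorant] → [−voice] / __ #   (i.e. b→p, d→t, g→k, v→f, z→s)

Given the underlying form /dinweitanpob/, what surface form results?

Rule 1 (post-nasal voicing): /p/ is a voiceless stop immediately after the nasal /n/, so it voices to [b]. /dinweitanpob/ → dinweitanbob.
Rule 2 (intervocalic voicing): /t/ is a voiceless stop between vowels /i/ and /a/, so it voices to [d]. /dinweitanbob/ → dinweidanbob.
Rule 3 (pre-rhotic lowering): no segment meets the environment; /dinweidanbob/ is unchanged.
Rule 4 (nasal place assimilation): /n/ precedes the labial consonant /w/, so it assimilates in place to [m]. /n/ precedes the labial consonant /b/, so it assimilates in place to [m]. /dinweidanbob/ → dimweidambob.
Rule 5 (final devoicing): /b/ is a voiced obstruent in word-final position, so it devoices to [p]. /dimweidambob/ → dimweidambop.

dimweidambop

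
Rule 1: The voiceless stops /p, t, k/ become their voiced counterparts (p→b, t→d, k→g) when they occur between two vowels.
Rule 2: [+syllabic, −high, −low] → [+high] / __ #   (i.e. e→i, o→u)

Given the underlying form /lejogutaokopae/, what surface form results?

lejogudaogobai

Rule 1 (intervocalic voicing): /t/ is a voiceless stop between vowels /u/ and /a/, so it voices to [d]. /k/ is a voiceless stop between vowels /o/ and /o/, so it voices to [g]. /p/ is a voiceless stop between vowels /o/ and /a/, so it voices to [b]. /lejogutaokopae/ → lejogudaogobae.
Rule 2 (final vowel raising): /e/ is a mid vowel in word-final position, so it raises to [i]. /lejogudaogobae/ → lejogudaogobai.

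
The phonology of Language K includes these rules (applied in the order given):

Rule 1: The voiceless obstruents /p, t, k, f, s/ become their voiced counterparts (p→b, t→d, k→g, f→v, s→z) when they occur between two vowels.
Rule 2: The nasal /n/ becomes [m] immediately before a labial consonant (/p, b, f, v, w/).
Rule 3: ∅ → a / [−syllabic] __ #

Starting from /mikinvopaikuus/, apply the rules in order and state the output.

Rule 1 (intervocalic voicing): /k/ is a voiceless obstruent between vowels /i/ and /i/, so it voices to [g]. /p/ is a voiceless obstruent between vowels /o/ and /a/, so it voices to [b]. /k/ is a voiceless obstruent between vowels /i/ and /u/, so it voices to [g]. /mikinvopaikuus/ → miginvobaiguus.
Rule 2 (nasal place assimilation): /n/ precedes the labial consonant /v/, so it assimilates in place to [m]. /miginvobaiguus/ → migimvobaiguus.
Rule 3 (final a-epenthesis): the form ends in the consonant /s/, so [a] is inserted word-finally. /migimvobaiguus/ → migimvobaiguusa.

migimvobaiguusa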